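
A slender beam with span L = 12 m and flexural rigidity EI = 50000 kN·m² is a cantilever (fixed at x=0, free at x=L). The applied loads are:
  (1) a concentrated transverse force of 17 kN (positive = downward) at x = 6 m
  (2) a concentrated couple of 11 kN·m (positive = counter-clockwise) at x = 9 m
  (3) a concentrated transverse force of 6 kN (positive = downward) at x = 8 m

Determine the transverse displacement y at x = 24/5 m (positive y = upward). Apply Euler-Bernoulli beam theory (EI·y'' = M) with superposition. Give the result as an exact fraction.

y(24/5) = -9198/390625 m

Load 1 — point force P=17 kN at a=6 m (b=L-a=6):
  y_1 = -Px²(3a-x)/(6EI)  [x≤a] = -17·(24/5)²·(3·6-(24/5))/(6·50000) = -6732/390625 m
Load 2 — applied couple M₀=11 kN·m at a=9 m (b=L-a=3):
  y_2 = M₀x²/(2EI)  [x≤a] = 11·(24/5)²/(2·50000) = 198/78125 m
Load 3 — point force P=6 kN at a=8 m (b=L-a=4):
  y_3 = -Px²(3a-x)/(6EI)  [x≤a] = -6·(24/5)²·(3·8-(24/5))/(6·50000) = -3456/390625 m
Superposition: y = Σ y_i = -9198/390625 m ≈ -0.023547 m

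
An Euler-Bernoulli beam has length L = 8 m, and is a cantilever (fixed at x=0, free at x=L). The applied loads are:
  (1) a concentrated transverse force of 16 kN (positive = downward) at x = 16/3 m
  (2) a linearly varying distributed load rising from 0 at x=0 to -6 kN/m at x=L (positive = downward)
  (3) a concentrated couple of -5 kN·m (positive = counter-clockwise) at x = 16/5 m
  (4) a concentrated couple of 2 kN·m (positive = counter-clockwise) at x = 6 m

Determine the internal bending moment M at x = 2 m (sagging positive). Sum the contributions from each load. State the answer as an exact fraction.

M(2) = 74/3 kN·m

Load 1 — point force P=16 kN at a=16/3 m (b=L-a=8/3):
  M_1 = -P(a-x)  [x≤a] = -16·((16/3)-2) = -160/3 kN·m
Load 2 — triangular load w₀=-6 kN/m (0→w₀ over full span):
  M_2 = w₀Lx/2 - w₀L²/3 - w₀x³/(6L) = (-6)·8·2/2 - (-6)·8²/3 - (-6)·2³/(6·8) = 81 kN·m
Load 3 — applied couple M₀=-5 kN·m at a=16/5 m (b=L-a=24/5):
  M_3 = M₀  [x≤a] = (-5) = -5 kN·m
Load 4 — applied couple M₀=2 kN·m at a=6 m (b=L-a=2):
  M_4 = M₀  [x≤a] = 2 = 2 kN·m
Superposition: M = Σ M_i = 74/3 kN·m ≈ 24.666667 kN·m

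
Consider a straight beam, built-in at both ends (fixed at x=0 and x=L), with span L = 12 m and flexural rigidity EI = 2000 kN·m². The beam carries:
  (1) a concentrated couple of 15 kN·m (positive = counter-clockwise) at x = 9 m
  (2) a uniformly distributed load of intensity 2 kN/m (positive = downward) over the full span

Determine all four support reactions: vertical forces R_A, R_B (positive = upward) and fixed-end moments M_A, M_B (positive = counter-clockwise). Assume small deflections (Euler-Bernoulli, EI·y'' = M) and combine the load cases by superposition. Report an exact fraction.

Load 1 — applied couple M₀=15 kN·m at a=9 m (b=L-a=3):
  R_A = 6M₀ab/L³ = 6·15·9·3/12³ = 45/32 kN
  M_A = M₀b(2a-b)/L² = 15·3·(2·9-3)/12² = 75/16 kN·m
  R_B = -6M₀ab/L³ = -6·15·9·3/12³ = -45/32 kN
  M_B = M₀a(2b-a)/L² = 15·9·(2·3-9)/12² = -45/16 kN·m
Load 2 — uniform load w=2 kN/m over full span:
  R_A = wL/2 = 2·12/2 = 12 kN
  M_A = wL²/12 = 2·12²/12 = 24 kN·m
  R_B = wL/2 = 2·12/2 = 12 kN
  M_B = -wL²/12 = -2·12²/12 = -24 kN·m
Superposition: R_A = 429/32 kN, M_A = 459/16 kN·m, R_B = 339/32 kN, M_B = -429/16 kN·m

R_A = 429/32 kN, M_A = 459/16 kN·m, R_B = 339/32 kN, M_B = -429/16 kN·m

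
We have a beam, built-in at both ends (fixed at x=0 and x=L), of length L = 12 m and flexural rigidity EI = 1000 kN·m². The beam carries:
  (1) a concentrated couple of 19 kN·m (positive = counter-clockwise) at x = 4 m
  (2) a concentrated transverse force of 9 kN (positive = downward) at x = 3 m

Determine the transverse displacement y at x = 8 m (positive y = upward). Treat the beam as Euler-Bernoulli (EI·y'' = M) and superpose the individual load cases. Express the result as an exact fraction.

Load 1 — applied couple M₀=19 kN·m at a=4 m (b=L-a=8):
  y_1 = (R_Ax³/6 - M_Ax²/2 - M₀(x-a)²/2)/EI  [x>a] with R_A=19/9, M_A=0 = ((19/9)·8³/6 - 0·8²/2 - 19·(8-4)²/2)/1000 = 19/675 m
Load 2 — point force P=9 kN at a=3 m (b=L-a=9):
  y_2 = -Pa²(L-x)²(3bL-(3b+a)(L-x))/(6L³EI)  [x>a] = -9·3²·(12-8)²·(3·9·12-(3·9+3)·(12-8))/(6·12³·1000) = -51/2000 m
Superposition: y = Σ y_i = 143/54000 m ≈ 0.002648 m

y(8) = 143/54000 m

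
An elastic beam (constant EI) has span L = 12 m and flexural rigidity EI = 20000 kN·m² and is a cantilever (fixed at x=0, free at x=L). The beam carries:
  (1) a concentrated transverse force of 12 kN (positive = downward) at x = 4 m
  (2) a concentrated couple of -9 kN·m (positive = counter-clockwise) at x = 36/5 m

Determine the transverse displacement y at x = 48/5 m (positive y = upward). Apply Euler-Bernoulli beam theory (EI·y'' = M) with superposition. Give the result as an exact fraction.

y(48/5) = -739/12500 m

Load 1 — point force P=12 kN at a=4 m (b=L-a=8):
  y_1 = -Pa²(3x-a)/(6EI)  [x>a] = -12·4²·(3·(48/5)-4)/(6·20000) = -124/3125 m
Load 2 — applied couple M₀=-9 kN·m at a=36/5 m (b=L-a=24/5):
  y_2 = M₀a(2x-a)/(2EI)  [x>a] = (-9)·(36/5)·(2·(48/5)-(36/5))/(2·20000) = -243/12500 m
Superposition: y = Σ y_i = -739/12500 m ≈ -0.059120 m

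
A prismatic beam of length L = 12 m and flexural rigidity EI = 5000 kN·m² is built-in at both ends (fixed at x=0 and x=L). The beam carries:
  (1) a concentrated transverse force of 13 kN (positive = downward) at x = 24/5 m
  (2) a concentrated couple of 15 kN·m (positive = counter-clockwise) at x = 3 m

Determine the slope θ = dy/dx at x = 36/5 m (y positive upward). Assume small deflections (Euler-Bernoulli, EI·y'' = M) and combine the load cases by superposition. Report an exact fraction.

Load 1 — point force P=13 kN at a=24/5 m (b=L-a=36/5):
  θ_1 = Pa²(L-x)(2bL-(3b+a)(L-x))/(2L³EI)  [x>a] = 13·(24/5)²·(12-(36/5))·(2·(36/5)·12-(3·(36/5)+(24/5))·(12-(36/5)))/(2·12³·5000) = 7488/1953125 rad
Load 2 — applied couple M₀=15 kN·m at a=3 m (b=L-a=9):
  θ_2 = (R_Ax²/2 - M_Ax - M₀(x-a))/EI  [x>a] with R_A=45/32, M_A=-45/16 = ((45/32)·(36/5)²/2 - (-45/16)·(36/5) - 15·((36/5)-3))/5000 = -63/50000 rad
Superposition: θ = Σ θ_i = 80433/31250000 rad ≈ 0.002574 rad

θ(36/5) = 80433/31250000 rad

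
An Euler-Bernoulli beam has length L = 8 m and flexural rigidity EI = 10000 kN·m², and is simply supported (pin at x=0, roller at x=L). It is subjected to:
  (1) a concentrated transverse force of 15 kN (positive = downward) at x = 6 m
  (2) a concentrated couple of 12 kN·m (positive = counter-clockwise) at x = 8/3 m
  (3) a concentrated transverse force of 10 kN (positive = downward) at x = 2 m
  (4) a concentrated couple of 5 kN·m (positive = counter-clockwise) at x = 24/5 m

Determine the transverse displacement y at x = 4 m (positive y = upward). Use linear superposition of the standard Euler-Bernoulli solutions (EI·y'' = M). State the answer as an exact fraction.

y(4) = -1229/75000 m

Load 1 — point force P=15 kN at a=6 m (b=L-a=2):
  y_1 = -Pbx(L²-b²-x²)/(6LEI)  [x≤a] = -15·2·4·(8²-2²-4²)/(6·8·10000) = -11/1000 m
Load 2 — applied couple M₀=12 kN·m at a=8/3 m (b=L-a=16/3):
  y_2 = (M₀x³/(6L)-M₀(x-a)²/2+C₁x)/EI  [x>a] with C₁=M₀(3b²-L²)/(6L)=16/3 = (12·4³/(6·8)-12·(4-(8/3))²/2+(16/3)·4)/10000 = 1/375 m
Load 3 — point force P=10 kN at a=2 m (b=L-a=6):
  y_3 = -Pa(L-x)(2Lx-a²-x²)/(6LEI)  [x>a] = -10·2·(8-4)·(2·8·4-2²-4²)/(6·8·10000) = -11/1500 m
Load 4 — applied couple M₀=5 kN·m at a=24/5 m (b=L-a=16/5):
  y_4 = (M₀x³/(6L)+C₁x)/EI  [x≤a] with C₁=M₀(3b²-L²)/(6L)=-52/15 = (5·4³/(6·8)+(-52/15)·4)/10000 = -9/12500 m
Superposition: y = Σ y_i = -1229/75000 m ≈ -0.016387 m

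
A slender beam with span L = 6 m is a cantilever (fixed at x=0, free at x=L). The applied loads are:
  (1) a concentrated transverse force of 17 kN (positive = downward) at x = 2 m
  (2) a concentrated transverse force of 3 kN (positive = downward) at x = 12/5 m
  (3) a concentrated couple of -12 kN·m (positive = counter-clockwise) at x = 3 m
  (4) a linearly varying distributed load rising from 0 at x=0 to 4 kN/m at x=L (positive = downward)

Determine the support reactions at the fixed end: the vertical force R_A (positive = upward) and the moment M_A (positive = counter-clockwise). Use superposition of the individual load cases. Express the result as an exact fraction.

R_A = 32 kN, M_A = 506/5 kN·m

Load 1 — point force P=17 kN at a=2 m (b=L-a=4):
  R_A = P = 17 kN
  M_A = Pa = 17·2 = 34 kN·m
Load 2 — point force P=3 kN at a=12/5 m (b=L-a=18/5):
  R_A = P = 3 kN
  M_A = Pa = 3·(12/5) = 36/5 kN·m
Load 3 — applied couple M₀=-12 kN·m at a=3 m (b=L-a=3):
  R_A = 0 kN
  M_A = -M₀ = -(-12) = 12 kN·m
Load 4 — triangular load w₀=4 kN/m (0→w₀ over full span):
  R_A = w₀L/2 = 4·6/2 = 12 kN
  M_A = w₀L²/3 = 4·6²/3 = 48 kN·m
Superposition: R_A = 32 kN, M_A = 506/5 kN·m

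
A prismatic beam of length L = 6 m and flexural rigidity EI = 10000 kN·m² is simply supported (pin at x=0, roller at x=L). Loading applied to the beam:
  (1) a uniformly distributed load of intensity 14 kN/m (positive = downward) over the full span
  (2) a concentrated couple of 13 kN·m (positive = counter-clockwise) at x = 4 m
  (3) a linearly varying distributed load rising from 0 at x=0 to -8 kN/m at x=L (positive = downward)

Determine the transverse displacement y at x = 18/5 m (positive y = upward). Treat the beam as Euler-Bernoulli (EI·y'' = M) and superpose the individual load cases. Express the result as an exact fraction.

Load 1 — uniform load w=14 kN/m over full span:
  y_1 = -wx(L³-2Lx²+x³)/(24EI) = -14·(18/5)·(6³-2·6·(18/5)²+(18/5)³)/(24·10000) = -17577/781250 m
Load 2 — applied couple M₀=13 kN·m at a=4 m (b=L-a=2):
  y_2 = (M₀x³/(6L)+C₁x)/EI  [x≤a] with C₁=M₀(3b²-L²)/(6L)=-26/3 = (13·(18/5)³/(6·6)+(-26/3)·(18/5))/10000 = -897/625000 m
Load 3 — triangular load w₀=-8 kN/m (0→w₀ over full span):
  y_3 = -w₀x(7L⁴-10L²x²+3x⁴)/(360LEI) = -(-8)·(18/5)·(7·6⁴-10·6²·(18/5)²+3·(18/5)⁴)/(360·6·10000) = 63936/9765625 m
Superposition: y = Σ y_i = -1358337/78125000 m ≈ -0.017387 m

y(18/5) = -1358337/78125000 m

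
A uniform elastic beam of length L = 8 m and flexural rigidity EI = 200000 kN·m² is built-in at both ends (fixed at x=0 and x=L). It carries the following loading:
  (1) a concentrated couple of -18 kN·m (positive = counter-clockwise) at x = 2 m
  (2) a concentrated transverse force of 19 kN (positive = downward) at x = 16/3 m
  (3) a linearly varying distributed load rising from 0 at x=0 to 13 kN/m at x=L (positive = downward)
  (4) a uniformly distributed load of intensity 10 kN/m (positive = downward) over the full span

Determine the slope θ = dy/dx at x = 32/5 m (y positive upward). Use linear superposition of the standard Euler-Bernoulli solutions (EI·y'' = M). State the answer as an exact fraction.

θ(32/5) = 98227/210937500 rad

Load 1 — applied couple M₀=-18 kN·m at a=2 m (b=L-a=6):
  θ_1 = (R_Ax²/2 - M_Ax - M₀(x-a))/EI  [x>a] with R_A=-81/32, M_A=27/8 = ((-81/32)·(32/5)²/2 - (27/8)·(32/5) - (-18)·((32/5)-2))/200000 = 9/312500 rad
Load 2 — point force P=19 kN at a=16/3 m (b=L-a=8/3):
  θ_2 = Pa²(L-x)(2bL-(3b+a)(L-x))/(2L³EI)  [x>a] = 19·(16/3)²·(8-(32/5))·(2·(8/3)·8-(3·(8/3)+(16/3))·(8-(32/5)))/(2·8³·200000) = 38/421875 rad
Load 3 — triangular load w₀=13 kN/m (0→w₀ over full span):
  θ_3 = -w₀(2x(L-x)(L-2x)(x+2L)+x²(L-x)²)/(120LEI) = -13·(2·(32/5)·(8-(32/5))·(8-2·(32/5))·((32/5)+2·8)+(32/5)²·(8-(32/5))²)/(120·8·200000) = 832/5859375 rad
Load 4 — uniform load w=10 kN/m over full span:
  θ_4 = -wx(L-x)(L-2x)/(12EI) = -10·(32/5)·(8-(32/5))·(8-2·(32/5))/(12·200000) = 16/78125 rad
Superposition: θ = Σ θ_i = 98227/210937500 rad ≈ 0.000466 rad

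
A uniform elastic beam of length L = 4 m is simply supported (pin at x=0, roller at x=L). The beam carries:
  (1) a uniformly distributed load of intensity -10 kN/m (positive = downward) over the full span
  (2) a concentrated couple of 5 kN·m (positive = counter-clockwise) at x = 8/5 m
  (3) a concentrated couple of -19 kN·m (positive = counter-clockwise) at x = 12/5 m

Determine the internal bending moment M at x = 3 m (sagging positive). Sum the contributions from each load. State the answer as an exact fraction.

Load 1 — uniform load w=-10 kN/m over full span:
  M_1 = wx(L-x)/2 = (-10)·3·(4-3)/2 = -15 kN·m
Load 2 — applied couple M₀=5 kN·m at a=8/5 m (b=L-a=12/5):
  M_2 = M₀x/L - M₀  [x>a] = 5·3/4 - 5 = -5/4 kN·m
Load 3 — applied couple M₀=-19 kN·m at a=12/5 m (b=L-a=8/5):
  M_3 = M₀x/L - M₀  [x>a] = (-19)·3/4 - (-19) = 19/4 kN·m
Superposition: M = Σ M_i = -23/2 kN·m ≈ -11.500000 kN·m

M(3) = -23/2 kN·m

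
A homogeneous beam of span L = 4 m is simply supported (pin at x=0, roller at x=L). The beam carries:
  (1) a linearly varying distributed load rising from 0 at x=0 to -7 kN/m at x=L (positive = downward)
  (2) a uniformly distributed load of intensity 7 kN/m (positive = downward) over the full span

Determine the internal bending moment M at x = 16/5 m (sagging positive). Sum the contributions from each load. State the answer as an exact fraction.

Load 1 — triangular load w₀=-7 kN/m (0→w₀ over full span):
  M_1 = w₀Lx/6 - w₀x³/(6L) = (-7)·4·(16/5)/6 - (-7)·(16/5)³/(6·4) = -672/125 kN·m
Load 2 — uniform load w=7 kN/m over full span:
  M_2 = wx(L-x)/2 = 7·(16/5)·(4-(16/5))/2 = 224/25 kN·m
Superposition: M = Σ M_i = 448/125 kN·m ≈ 3.584000 kN·m

M(16/5) = 448/125 kN·m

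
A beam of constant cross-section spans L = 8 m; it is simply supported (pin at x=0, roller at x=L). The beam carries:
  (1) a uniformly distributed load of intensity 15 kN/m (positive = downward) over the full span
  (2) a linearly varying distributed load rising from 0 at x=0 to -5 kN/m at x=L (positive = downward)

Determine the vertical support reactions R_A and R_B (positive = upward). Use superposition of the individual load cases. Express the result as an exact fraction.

Load 1 — uniform load w=15 kN/m over full span:
  R_A = wL/2 = 15·8/2 = 60 kN
  R_B = wL/2 = 15·8/2 = 60 kN
Load 2 — triangular load w₀=-5 kN/m (0→w₀ over full span):
  R_A = w₀L/6 = (-5)·8/6 = -20/3 kN
  R_B = w₀L/3 = (-5)·8/3 = -40/3 kN
Superposition: R_A = 160/3 kN, R_B = 140/3 kN

R_A = 160/3 kN, R_B = 140/3 kN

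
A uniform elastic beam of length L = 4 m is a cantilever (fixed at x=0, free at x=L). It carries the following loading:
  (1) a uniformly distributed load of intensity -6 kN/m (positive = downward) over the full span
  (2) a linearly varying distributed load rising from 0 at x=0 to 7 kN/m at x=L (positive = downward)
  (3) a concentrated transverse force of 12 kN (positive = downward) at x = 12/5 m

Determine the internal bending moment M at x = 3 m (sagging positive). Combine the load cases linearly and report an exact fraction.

Load 1 — uniform load w=-6 kN/m over full span:
  M_1 = -w(L-x)²/2 = -(-6)·(4-3)²/2 = 3 kN·m
Load 2 — triangular load w₀=7 kN/m (0→w₀ over full span):
  M_2 = w₀Lx/2 - w₀L²/3 - w₀x³/(6L) = 7·4·3/2 - 7·4²/3 - 7·3³/(6·4) = -77/24 kN·m
Load 3 — point force P=12 kN at a=12/5 m (b=L-a=8/5):
  M_3 = 0  [x>a] = 0 kN·m
Superposition: M = Σ M_i = -5/24 kN·m ≈ -0.208333 kN·m

M(3) = -5/24 kN·m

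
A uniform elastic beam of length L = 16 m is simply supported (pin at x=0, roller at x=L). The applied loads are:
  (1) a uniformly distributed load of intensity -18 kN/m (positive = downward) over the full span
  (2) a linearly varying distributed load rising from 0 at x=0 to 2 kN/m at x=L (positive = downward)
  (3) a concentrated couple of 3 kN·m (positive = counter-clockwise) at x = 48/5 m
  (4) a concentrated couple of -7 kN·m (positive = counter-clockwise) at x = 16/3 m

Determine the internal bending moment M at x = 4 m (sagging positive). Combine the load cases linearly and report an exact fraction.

M(4) = -413 kN·m

Load 1 — uniform load w=-18 kN/m over full span:
  M_1 = wx(L-x)/2 = (-18)·4·(16-4)/2 = -432 kN·m
Load 2 — triangular load w₀=2 kN/m (0→w₀ over full span):
  M_2 = w₀Lx/6 - w₀x³/(6L) = 2·16·4/6 - 2·4³/(6·16) = 20 kN·m
Load 3 — applied couple M₀=3 kN·m at a=48/5 m (b=L-a=32/5):
  M_3 = M₀x/L  [x≤a] = 3·4/16 = 3/4 kN·m
Load 4 — applied couple M₀=-7 kN·m at a=16/3 m (b=L-a=32/3):
  M_4 = M₀x/L  [x≤a] = (-7)·4/16 = -7/4 kN·m
Superposition: M = Σ M_i = -413 kN·m ≈ -413.000000 kN·m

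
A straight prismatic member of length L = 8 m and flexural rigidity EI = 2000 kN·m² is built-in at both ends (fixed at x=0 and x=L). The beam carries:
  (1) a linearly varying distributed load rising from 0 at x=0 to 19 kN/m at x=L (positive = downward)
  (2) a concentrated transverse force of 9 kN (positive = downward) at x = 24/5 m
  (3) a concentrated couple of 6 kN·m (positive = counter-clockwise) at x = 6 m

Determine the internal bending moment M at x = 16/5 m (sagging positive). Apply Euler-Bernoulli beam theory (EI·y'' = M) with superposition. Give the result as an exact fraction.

Load 1 — triangular load w₀=19 kN/m (0→w₀ over full span):
  M_1 = 3w₀Lx/20 - w₀L²/30 - w₀x³/(6L) = 3·19·8·(16/5)/20 - 19·8²/30 - 19·(16/5)³/(6·8) = 2432/125 kN·m
Load 2 — point force P=9 kN at a=24/5 m (b=L-a=16/5):
  M_2 = Pb²(3a+b)x/L³ - Pab²/L²  [x≤a] = 9·(16/5)²·(3·(24/5)+(16/5))·(16/5)/8³ - 9·(24/5)·(16/5)²/8² = 2016/625 kN·m
Load 3 — applied couple M₀=6 kN·m at a=6 m (b=L-a=2):
  M_3 = R_Ax - M_A  [x≤a] with R_A=27/32, M_A=15/8 = (27/32)·(16/5) - (15/8) = 33/40 kN·m
Superposition: M = Σ M_i = 117533/5000 kN·m ≈ 23.506600 kN·m

M(16/5) = 117533/5000 kN·m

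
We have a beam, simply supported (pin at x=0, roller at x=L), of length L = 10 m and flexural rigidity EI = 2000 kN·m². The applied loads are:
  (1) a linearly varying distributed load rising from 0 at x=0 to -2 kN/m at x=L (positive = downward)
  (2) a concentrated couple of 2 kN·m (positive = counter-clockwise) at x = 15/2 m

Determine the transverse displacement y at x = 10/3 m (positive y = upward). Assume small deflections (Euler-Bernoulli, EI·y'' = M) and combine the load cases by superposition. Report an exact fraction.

y(10/3) = 11891/233280 m

Load 1 — triangular load w₀=-2 kN/m (0→w₀ over full span):
  y_1 = -w₀x(7L⁴-10L²x²+3x⁴)/(360LEI) = -(-2)·(10/3)·(7·10⁴-10·10²·(10/3)²+3·(10/3)⁴)/(360·10·2000) = 40/729 m
Load 2 — applied couple M₀=2 kN·m at a=15/2 m (b=L-a=5/2):
  y_2 = (M₀x³/(6L)+C₁x)/EI  [x≤a] with C₁=M₀(3b²-L²)/(6L)=-65/24 = (2·(10/3)³/(6·10)+(-65/24)·(10/3))/2000 = -101/25920 m
Superposition: y = Σ y_i = 11891/233280 m ≈ 0.050973 m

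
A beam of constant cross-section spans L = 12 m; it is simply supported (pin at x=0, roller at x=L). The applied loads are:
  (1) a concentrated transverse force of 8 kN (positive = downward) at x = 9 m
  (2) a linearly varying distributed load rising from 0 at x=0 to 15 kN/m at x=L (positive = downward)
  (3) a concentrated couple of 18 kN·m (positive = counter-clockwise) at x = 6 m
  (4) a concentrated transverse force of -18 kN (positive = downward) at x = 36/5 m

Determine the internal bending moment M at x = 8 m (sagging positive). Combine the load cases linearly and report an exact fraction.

Load 1 — point force P=8 kN at a=9 m (b=L-a=3):
  M_1 = Pbx/L  [x≤a] = 8·3·8/12 = 16 kN·m
Load 2 — triangular load w₀=15 kN/m (0→w₀ over full span):
  M_2 = w₀Lx/6 - w₀x³/(6L) = 15·12·8/6 - 15·8³/(6·12) = 400/3 kN·m
Load 3 — applied couple M₀=18 kN·m at a=6 m (b=L-a=6):
  M_3 = M₀x/L - M₀  [x>a] = 18·8/12 - 18 = -6 kN·m
Load 4 — point force P=-18 kN at a=36/5 m (b=L-a=24/5):
  M_4 = Pa(L-x)/L  [x>a] = (-18)·(36/5)·(12-8)/12 = -216/5 kN·m
Superposition: M = Σ M_i = 1502/15 kN·m ≈ 100.133333 kN·m

M(8) = 1502/15 kN·m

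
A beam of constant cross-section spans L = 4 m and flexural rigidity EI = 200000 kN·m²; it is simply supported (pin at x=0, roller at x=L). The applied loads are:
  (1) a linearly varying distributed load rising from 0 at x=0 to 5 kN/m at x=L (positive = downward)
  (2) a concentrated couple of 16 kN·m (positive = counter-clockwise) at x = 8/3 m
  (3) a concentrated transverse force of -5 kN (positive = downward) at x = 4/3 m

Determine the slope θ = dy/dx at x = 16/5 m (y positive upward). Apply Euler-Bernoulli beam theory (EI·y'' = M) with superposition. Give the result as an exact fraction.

θ(16/5) = 1076/31640625 rad

Load 1 — triangular load w₀=5 kN/m (0→w₀ over full span):
  θ_1 = -w₀(7L⁴-30L²x²+15x⁴)/(360LEI) = -5·(7·4⁴-30·4²·(16/5)²+15·(16/5)⁴)/(360·4·200000) = 757/28125000 rad
Load 2 — applied couple M₀=16 kN·m at a=8/3 m (b=L-a=4/3):
  θ_2 = (M₀x²/(2L)-M₀(x-a)+C₁)/EI  [x>a] with C₁=M₀(3b²-L²)/(6L)=-64/9 = (16·(16/5)²/(2·4)-16·((16/5)-(8/3))+(-64/9))/200000 = 17/703125 rad
Load 3 — point force P=-5 kN at a=4/3 m (b=L-a=8/3):
  θ_3 = -Pa(2L²-6Lx+3x²+a²)/(6LEI)  [x>a] = -(-5)·(4/3)·(2·4²-6·4·(16/5)+3·(16/5)²+(4/3)²)/(6·4·200000) = -173/10125000 rad
Superposition: θ = Σ θ_i = 1076/31640625 rad ≈ 0.000034 rad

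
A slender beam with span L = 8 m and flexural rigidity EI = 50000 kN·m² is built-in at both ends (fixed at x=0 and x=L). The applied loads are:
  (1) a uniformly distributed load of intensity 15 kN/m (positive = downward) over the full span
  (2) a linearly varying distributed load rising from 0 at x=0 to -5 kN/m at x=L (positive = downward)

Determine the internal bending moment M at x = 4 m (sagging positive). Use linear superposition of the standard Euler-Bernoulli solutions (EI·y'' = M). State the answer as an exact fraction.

Load 1 — uniform load w=15 kN/m over full span:
  M_1 = wLx/2 - wL²/12 - wx²/2 = 15·8·4/2 - 15·8²/12 - 15·4²/2 = 40 kN·m
Load 2 — triangular load w₀=-5 kN/m (0→w₀ over full span):
  M_2 = 3w₀Lx/20 - w₀L²/30 - w₀x³/(6L) = 3·(-5)·8·4/20 - (-5)·8²/30 - (-5)·4³/(6·8) = -20/3 kN·m
Superposition: M = Σ M_i = 100/3 kN·m ≈ 33.333333 kN·m

M(4) = 100/3 kN·m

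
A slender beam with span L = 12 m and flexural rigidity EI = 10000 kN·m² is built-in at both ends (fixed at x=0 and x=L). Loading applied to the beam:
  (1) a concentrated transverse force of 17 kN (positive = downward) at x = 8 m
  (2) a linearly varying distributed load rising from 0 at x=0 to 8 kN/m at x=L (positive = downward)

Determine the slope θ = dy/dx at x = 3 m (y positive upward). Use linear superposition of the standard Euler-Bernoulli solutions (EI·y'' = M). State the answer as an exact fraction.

θ(3) = -1563/200000 rad

Load 1 — point force P=17 kN at a=8 m (b=L-a=4):
  θ_1 = -Pb²x(2aL-(3a+b)x)/(2L³EI)  [x≤a] = -17·4²·3·(2·8·12-(3·8+4)·3)/(2·12³·10000) = -51/20000 rad
Load 2 — triangular load w₀=8 kN/m (0→w₀ over full span):
  θ_2 = -w₀(2x(L-x)(L-2x)(x+2L)+x²(L-x)²)/(120LEI) = -8·(2·3·(12-3)·(12-2·3)·(3+2·12)+3²·(12-3)²)/(120·12·10000) = -1053/200000 rad
Superposition: θ = Σ θ_i = -1563/200000 rad ≈ -0.007815 rad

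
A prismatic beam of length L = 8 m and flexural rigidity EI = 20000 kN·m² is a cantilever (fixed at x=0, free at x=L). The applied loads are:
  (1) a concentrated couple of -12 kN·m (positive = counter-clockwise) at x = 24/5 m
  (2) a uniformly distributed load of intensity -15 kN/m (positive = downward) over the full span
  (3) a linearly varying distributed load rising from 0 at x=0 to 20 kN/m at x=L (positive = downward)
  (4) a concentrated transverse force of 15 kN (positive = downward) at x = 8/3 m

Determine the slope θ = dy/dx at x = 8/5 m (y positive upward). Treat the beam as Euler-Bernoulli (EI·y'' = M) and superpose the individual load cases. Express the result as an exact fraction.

Load 1 — applied couple M₀=-12 kN·m at a=24/5 m (b=L-a=16/5):
  θ_1 = M₀x/EI  [x≤a] = (-12)·(8/5)/20000 = -3/3125 rad
Load 2 — uniform load w=-15 kN/m over full span:
  θ_2 = -wx(x²-3Lx+3L²)/(6EI) = -(-15)·(8/5)·((8/5)²-3·8·(8/5)+3·8²)/(6·20000) = 488/15625 rad
Load 3 — triangular load w₀=20 kN/m (0→w₀ over full span):
  θ_3 = (w₀Lx²/4-w₀L²x/3-w₀x⁴/(24L))/EI = (20·8·(8/5)²/4-20·8²·(8/5)/3-20·(8/5)⁴/(24·8))/20000 = -6808/234375 rad
Load 4 — point force P=15 kN at a=8/3 m (b=L-a=16/3):
  θ_4 = -Px(2a-x)/(2EI)  [x≤a] = -15·(8/5)·(2·(8/3)-(8/5))/(2·20000) = -7/3125 rad
Superposition: θ = Σ θ_i = -238/234375 rad ≈ -0.001015 rad

θ(8/5) = -238/234375 rad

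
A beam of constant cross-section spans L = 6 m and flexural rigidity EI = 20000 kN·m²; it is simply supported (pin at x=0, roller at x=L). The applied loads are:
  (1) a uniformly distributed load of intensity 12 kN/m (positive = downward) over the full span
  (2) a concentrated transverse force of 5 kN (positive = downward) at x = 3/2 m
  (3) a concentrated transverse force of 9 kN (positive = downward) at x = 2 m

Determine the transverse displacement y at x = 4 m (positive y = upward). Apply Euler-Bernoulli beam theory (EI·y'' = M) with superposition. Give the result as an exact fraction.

Load 1 — uniform load w=12 kN/m over full span:
  y_1 = -wx(L³-2Lx²+x³)/(24EI) = -12·4·(6³-2·6·4²+4³)/(24·20000) = -11/1250 m
Load 2 — point force P=5 kN at a=3/2 m (b=L-a=9/2):
  y_2 = -Pa(L-x)(2Lx-a²-x²)/(6LEI)  [x>a] = -5·(3/2)·(6-4)·(2·6·4-(3/2)²-4²)/(6·6·20000) = -119/192000 m
Load 3 — point force P=9 kN at a=2 m (b=L-a=4):
  y_3 = -Pa(L-x)(2Lx-a²-x²)/(6LEI)  [x>a] = -9·2·(6-4)·(2·6·4-2²-4²)/(6·6·20000) = -7/5000 m
Superposition: y = Σ y_i = -10387/960000 m ≈ -0.010820 m

y(4) = -10387/960000 m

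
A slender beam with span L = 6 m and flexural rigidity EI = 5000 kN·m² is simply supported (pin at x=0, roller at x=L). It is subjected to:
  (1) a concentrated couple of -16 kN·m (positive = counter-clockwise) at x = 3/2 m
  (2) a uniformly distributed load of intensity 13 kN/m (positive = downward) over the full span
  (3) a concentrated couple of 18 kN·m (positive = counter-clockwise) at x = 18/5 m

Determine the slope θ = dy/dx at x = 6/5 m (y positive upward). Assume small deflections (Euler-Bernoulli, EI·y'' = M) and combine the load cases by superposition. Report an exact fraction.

Load 1 — applied couple M₀=-16 kN·m at a=3/2 m (b=L-a=9/2):
  θ_1 = (M₀x²/(2L)+C₁)/EI  [x≤a] with C₁=M₀(3b²-L²)/(6L)=-11 = ((-16)·(6/5)²/(2·6)+(-11))/5000 = -323/125000 rad
Load 2 — uniform load w=13 kN/m over full span:
  θ_2 = -w(L³-6Lx²+4x³)/(24EI) = -13·(6³-6·6·(6/5)²+4·(6/5)³)/(24·5000) = -11583/625000 rad
Load 3 — applied couple M₀=18 kN·m at a=18/5 m (b=L-a=12/5):
  θ_3 = (M₀x²/(2L)+C₁)/EI  [x≤a] with C₁=M₀(3b²-L²)/(6L)=-234/25 = (18·(6/5)²/(2·6)+(-234/25))/5000 = -9/6250 rad
Superposition: θ = Σ θ_i = -7049/312500 rad ≈ -0.022557 rad

θ(6/5) = -7049/312500 rad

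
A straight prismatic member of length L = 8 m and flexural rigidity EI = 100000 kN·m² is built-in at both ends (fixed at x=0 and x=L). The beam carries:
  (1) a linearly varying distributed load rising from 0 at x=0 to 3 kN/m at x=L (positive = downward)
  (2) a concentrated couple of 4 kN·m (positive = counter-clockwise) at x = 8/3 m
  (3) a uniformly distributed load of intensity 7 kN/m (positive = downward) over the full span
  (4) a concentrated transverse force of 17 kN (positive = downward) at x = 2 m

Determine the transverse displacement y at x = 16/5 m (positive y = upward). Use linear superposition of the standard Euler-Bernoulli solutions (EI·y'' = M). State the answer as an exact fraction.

Load 1 — triangular load w₀=3 kN/m (0→w₀ over full span):
  y_1 = -w₀x²(L-x)²(x+2L)/(120LEI) = -3·(16/5)²·(8-(16/5))²·((16/5)+2·8)/(120·8·100000) = -6912/48828125 m
Load 2 — applied couple M₀=4 kN·m at a=8/3 m (b=L-a=16/3):
  y_2 = (R_Ax³/6 - M_Ax²/2 - M₀(x-a)²/2)/EI  [x>a] with R_A=2/3, M_A=0 = ((2/3)·(16/5)³/6 - 0·(16/5)²/2 - 4·((16/5)-(8/3))²/2)/100000 = 12/390625 m
Load 3 — uniform load w=7 kN/m over full span:
  y_3 = -wx²(L-x)²/(24EI) = -7·(16/5)²·(8-(16/5))²/(24·100000) = -1344/1953125 m
Load 4 — point force P=17 kN at a=2 m (b=L-a=6):
  y_4 = -Pa²(L-x)²(3bL-(3b+a)(L-x))/(6L³EI)  [x>a] = -17·2²·(8-(16/5))²·(3·6·8-(3·6+2)·(8-(16/5)))/(6·8³·100000) = -153/625000 m
Superposition: y = Σ y_i = -407721/390625000 m ≈ -0.001044 m

y(16/5) = -407721/390625000 m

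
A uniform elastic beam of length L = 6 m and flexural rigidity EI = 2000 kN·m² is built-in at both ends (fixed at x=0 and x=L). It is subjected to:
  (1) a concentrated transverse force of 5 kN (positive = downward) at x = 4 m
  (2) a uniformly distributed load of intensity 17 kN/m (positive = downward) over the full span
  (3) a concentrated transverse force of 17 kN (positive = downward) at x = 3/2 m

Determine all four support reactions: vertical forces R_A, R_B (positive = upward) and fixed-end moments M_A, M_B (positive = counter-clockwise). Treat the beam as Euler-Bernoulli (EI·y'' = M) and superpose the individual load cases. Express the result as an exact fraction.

Load 1 — point force P=5 kN at a=4 m (b=L-a=2):
  R_A = Pb²(3a+b)/L³ = 5·2²·(3·4+2)/6³ = 35/27 kN
  M_A = Pab²/L² = 5·4·2²/6² = 20/9 kN·m
  R_B = Pa²(a+3b)/L³ = 5·4²·(4+3·2)/6³ = 100/27 kN
  M_B = -Pa²b/L² = -5·4²·2/6² = -40/9 kN·m
Load 2 — uniform load w=17 kN/m over full span:
  R_A = wL/2 = 17·6/2 = 51 kN
  M_A = wL²/12 = 17·6²/12 = 51 kN·m
  R_B = wL/2 = 17·6/2 = 51 kN
  M_B = -wL²/12 = -17·6²/12 = -51 kN·m
Load 3 — point force P=17 kN at a=3/2 m (b=L-a=9/2):
  R_A = Pb²(3a+b)/L³ = 17·(9/2)²·(3·(3/2)+(9/2))/6³ = 459/32 kN
  M_A = Pab²/L² = 17·(3/2)·(9/2)²/6² = 459/32 kN·m
  R_B = Pa²(a+3b)/L³ = 17·(3/2)²·((3/2)+3·(9/2))/6³ = 85/32 kN
  M_B = -Pa²b/L² = -17·(3/2)²·(9/2)/6² = -153/32 kN·m
Superposition: R_A = 57577/864 kN, M_A = 19459/288 kN·m, R_B = 49559/864 kN, M_B = -17345/288 kN·m

R_A = 57577/864 kN, M_A = 19459/288 kN·m, R_B = 49559/864 kN, M_B = -17345/288 kN·m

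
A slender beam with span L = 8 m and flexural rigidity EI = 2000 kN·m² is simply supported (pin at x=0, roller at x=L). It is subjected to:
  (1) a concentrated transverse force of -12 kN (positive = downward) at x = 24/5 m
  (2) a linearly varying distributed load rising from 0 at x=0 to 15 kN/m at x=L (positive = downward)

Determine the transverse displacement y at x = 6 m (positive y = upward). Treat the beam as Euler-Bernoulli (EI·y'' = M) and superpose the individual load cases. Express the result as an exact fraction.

y(6) = -52199/500000 m

Load 1 — point force P=-12 kN at a=24/5 m (b=L-a=16/5):
  y_1 = -Pa(L-x)(2Lx-a²-x²)/(6LEI)  [x>a] = -(-12)·(24/5)·(8-6)·(2·8·6-(24/5)²-6²)/(6·8·2000) = 693/15625 m
Load 2 — triangular load w₀=15 kN/m (0→w₀ over full span):
  y_2 = -w₀x(7L⁴-10L²x²+3x⁴)/(360LEI) = -15·6·(7·8⁴-10·8²·6²+3·6⁴)/(360·8·2000) = -119/800 m
Superposition: y = Σ y_i = -52199/500000 m ≈ -0.104398 m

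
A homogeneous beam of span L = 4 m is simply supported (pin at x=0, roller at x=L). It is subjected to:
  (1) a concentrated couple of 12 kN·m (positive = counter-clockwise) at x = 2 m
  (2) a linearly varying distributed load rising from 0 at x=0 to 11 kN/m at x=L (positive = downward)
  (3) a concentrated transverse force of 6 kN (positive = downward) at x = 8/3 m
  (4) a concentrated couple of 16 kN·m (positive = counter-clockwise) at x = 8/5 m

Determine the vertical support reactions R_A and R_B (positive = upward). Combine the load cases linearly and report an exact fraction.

Load 1 — applied couple M₀=12 kN·m at a=2 m (b=L-a=2):
  R_A = M₀/L = 12/4 = 3 kN
  R_B = -M₀/L = -12/4 = -3 kN
Load 2 — triangular load w₀=11 kN/m (0→w₀ over full span):
  R_A = w₀L/6 = 11·4/6 = 22/3 kN
  R_B = w₀L/3 = 11·4/3 = 44/3 kN
Load 3 — point force P=6 kN at a=8/3 m (b=L-a=4/3):
  R_A = Pb/L = 6·(4/3)/4 = 2 kN
  R_B = Pa/L = 6·(8/3)/4 = 4 kN
Load 4 — applied couple M₀=16 kN·m at a=8/5 m (b=L-a=12/5):
  R_A = M₀/L = 16/4 = 4 kN
  R_B = -M₀/L = -16/4 = -4 kN
Superposition: R_A = 49/3 kN, R_B = 35/3 kN

R_A = 49/3 kN, R_B = 35/3 kN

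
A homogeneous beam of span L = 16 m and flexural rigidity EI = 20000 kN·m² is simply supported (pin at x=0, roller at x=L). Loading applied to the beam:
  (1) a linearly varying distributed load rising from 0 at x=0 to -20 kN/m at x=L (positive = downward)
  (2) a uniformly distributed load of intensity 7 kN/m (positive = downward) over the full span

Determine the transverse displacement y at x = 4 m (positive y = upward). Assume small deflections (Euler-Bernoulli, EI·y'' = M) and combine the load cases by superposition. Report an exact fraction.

y(4) = 146/1875 m

Load 1 — triangular load w₀=-20 kN/m (0→w₀ over full span):
  y_1 = -w₀x(7L⁴-10L²x²+3x⁴)/(360LEI) = -(-20)·4·(7·16⁴-10·16²·4²+3·4⁴)/(360·16·20000) = 109/375 m
Load 2 — uniform load w=7 kN/m over full span:
  y_2 = -wx(L³-2Lx²+x³)/(24EI) = -7·4·(16³-2·16·4²+4³)/(24·20000) = -133/625 m
Superposition: y = Σ y_i = 146/1875 m ≈ 0.077867 m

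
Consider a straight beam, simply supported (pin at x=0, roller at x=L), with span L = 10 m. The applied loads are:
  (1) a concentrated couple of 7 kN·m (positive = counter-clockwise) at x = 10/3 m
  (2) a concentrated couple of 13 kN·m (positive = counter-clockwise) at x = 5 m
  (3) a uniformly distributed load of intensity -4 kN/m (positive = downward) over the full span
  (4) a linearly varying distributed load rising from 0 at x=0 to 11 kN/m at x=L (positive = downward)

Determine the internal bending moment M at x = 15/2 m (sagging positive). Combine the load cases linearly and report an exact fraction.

M(15/2) = 565/32 kN·m

Load 1 — applied couple M₀=7 kN·m at a=10/3 m (b=L-a=20/3):
  M_1 = M₀x/L - M₀  [x>a] = 7·(15/2)/10 - 7 = -7/4 kN·m
Load 2 — applied couple M₀=13 kN·m at a=5 m (b=L-a=5):
  M_2 = M₀x/L - M₀  [x>a] = 13·(15/2)/10 - 13 = -13/4 kN·m
Load 3 — uniform load w=-4 kN/m over full span:
  M_3 = wx(L-x)/2 = (-4)·(15/2)·(10-(15/2))/2 = -75/2 kN·m
Load 4 — triangular load w₀=11 kN/m (0→w₀ over full span):
  M_4 = w₀Lx/6 - w₀x³/(6L) = 11·10·(15/2)/6 - 11·(15/2)³/(6·10) = 1925/32 kN·m
Superposition: M = Σ M_i = 565/32 kN·m ≈ 17.656250 kN·m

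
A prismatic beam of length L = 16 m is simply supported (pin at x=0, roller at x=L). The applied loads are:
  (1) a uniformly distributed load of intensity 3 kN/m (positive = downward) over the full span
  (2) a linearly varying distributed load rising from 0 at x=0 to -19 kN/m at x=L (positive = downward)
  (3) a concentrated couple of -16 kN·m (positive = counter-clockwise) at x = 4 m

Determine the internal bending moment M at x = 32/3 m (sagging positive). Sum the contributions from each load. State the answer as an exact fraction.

M(32/3) = -16976/81 kN·m

Load 1 — uniform load w=3 kN/m over full span:
  M_1 = wx(L-x)/2 = 3·(32/3)·(16-(32/3))/2 = 256/3 kN·m
Load 2 — triangular load w₀=-19 kN/m (0→w₀ over full span):
  M_2 = w₀Lx/6 - w₀x³/(6L) = (-19)·16·(32/3)/6 - (-19)·(32/3)³/(6·16) = -24320/81 kN·m
Load 3 — applied couple M₀=-16 kN·m at a=4 m (b=L-a=12):
  M_3 = M₀x/L - M₀  [x>a] = (-16)·(32/3)/16 - (-16) = 16/3 kN·m
Superposition: M = Σ M_i = -16976/81 kN·m ≈ -209.580247 kN·m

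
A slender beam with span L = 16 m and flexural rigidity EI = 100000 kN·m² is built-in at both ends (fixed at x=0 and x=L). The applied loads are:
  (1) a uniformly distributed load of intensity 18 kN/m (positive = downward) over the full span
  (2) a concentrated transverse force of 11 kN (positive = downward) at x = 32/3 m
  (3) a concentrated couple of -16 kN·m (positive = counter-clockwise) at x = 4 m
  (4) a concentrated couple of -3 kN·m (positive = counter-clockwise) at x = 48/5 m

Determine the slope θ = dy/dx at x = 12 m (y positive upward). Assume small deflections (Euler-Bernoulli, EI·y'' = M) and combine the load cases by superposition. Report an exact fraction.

Load 1 — uniform load w=18 kN/m over full span:
  θ_1 = -wx(L-x)(L-2x)/(12EI) = -18·12·(16-12)·(16-2·12)/(12·100000) = 18/3125 rad
Load 2 — point force P=11 kN at a=32/3 m (b=L-a=16/3):
  θ_2 = Pa²(L-x)(2bL-(3b+a)(L-x))/(2L³EI)  [x>a] = 11·(32/3)²·(16-12)·(2·(16/3)·16-(3·(16/3)+(32/3))·(16-12))/(2·16³·100000) = 11/28125 rad
Load 3 — applied couple M₀=-16 kN·m at a=4 m (b=L-a=12):
  θ_3 = (R_Ax²/2 - M_Ax - M₀(x-a))/EI  [x>a] with R_A=-9/8, M_A=3 = ((-9/8)·12²/2 - 3·12 - (-16)·(12-4))/100000 = 11/100000 rad
Load 4 — applied couple M₀=-3 kN·m at a=48/5 m (b=L-a=32/5):
  θ_4 = (R_Ax²/2 - M_Ax - M₀(x-a))/EI  [x>a] with R_A=-27/100, M_A=-24/25 = ((-27/100)·12²/2 - (-24/25)·12 - (-3)·(12-(48/5)))/100000 = -9/1250000 rad
Superposition: θ = Σ θ_i = 140713/22500000 rad ≈ 0.006254 rad

θ(12) = 140713/22500000 rad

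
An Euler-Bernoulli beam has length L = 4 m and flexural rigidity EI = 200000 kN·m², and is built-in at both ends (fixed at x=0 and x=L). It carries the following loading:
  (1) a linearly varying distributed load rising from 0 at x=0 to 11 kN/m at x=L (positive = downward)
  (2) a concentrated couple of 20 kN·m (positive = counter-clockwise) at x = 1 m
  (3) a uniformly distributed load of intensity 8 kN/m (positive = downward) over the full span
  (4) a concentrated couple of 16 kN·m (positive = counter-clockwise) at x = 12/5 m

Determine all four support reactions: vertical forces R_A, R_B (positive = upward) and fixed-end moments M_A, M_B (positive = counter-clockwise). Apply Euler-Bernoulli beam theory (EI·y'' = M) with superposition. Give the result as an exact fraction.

Load 1 — triangular load w₀=11 kN/m (0→w₀ over full span):
  R_A = 3w₀L/20 = 3·11·4/20 = 33/5 kN
  M_A = w₀L²/30 = 11·4²/30 = 88/15 kN·m
  R_B = 7w₀L/20 = 7·11·4/20 = 77/5 kN
  M_B = -w₀L²/20 = -11·4²/20 = -44/5 kN·m
Load 2 — applied couple M₀=20 kN·m at a=1 m (b=L-a=3):
  R_A = 6M₀ab/L³ = 6·20·1·3/4³ = 45/8 kN
  M_A = M₀b(2a-b)/L² = 20·3·(2·1-3)/4² = -15/4 kN·m
  R_B = -6M₀ab/L³ = -6·20·1·3/4³ = -45/8 kN
  M_B = M₀a(2b-a)/L² = 20·1·(2·3-1)/4² = 25/4 kN·m
Load 3 — uniform load w=8 kN/m over full span:
  R_A = wL/2 = 8·4/2 = 16 kN
  M_A = wL²/12 = 8·4²/12 = 32/3 kN·m
  R_B = wL/2 = 8·4/2 = 16 kN
  M_B = -wL²/12 = -8·4²/12 = -32/3 kN·m
Load 4 — applied couple M₀=16 kN·m at a=12/5 m (b=L-a=8/5):
  R_A = 6M₀ab/L³ = 6·16·(12/5)·(8/5)/4³ = 144/25 kN
  M_A = M₀b(2a-b)/L² = 16·(8/5)·(2·(12/5)-(8/5))/4² = 128/25 kN·m
  R_B = -6M₀ab/L³ = -6·16·(12/5)·(8/5)/4³ = -144/25 kN
  M_B = M₀a(2b-a)/L² = 16·(12/5)·(2·(8/5)-(12/5))/4² = 48/25 kN·m
Superposition: R_A = 6797/200 kN, M_A = 5371/300 kN·m, R_B = 4003/200 kN, M_B = -3389/300 kN·m

R_A = 6797/200 kN, M_A = 5371/300 kN·m, R_B = 4003/200 kN, M_B = -3389/300 kN·m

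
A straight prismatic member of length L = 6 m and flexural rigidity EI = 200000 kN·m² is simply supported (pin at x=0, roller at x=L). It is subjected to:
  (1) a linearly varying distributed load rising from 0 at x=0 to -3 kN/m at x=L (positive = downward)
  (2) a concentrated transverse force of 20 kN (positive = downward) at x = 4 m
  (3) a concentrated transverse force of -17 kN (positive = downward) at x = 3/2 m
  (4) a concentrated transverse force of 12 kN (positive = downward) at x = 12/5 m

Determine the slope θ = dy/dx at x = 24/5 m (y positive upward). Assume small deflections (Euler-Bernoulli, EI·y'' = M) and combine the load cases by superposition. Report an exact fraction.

Load 1 — triangular load w₀=-3 kN/m (0→w₀ over full span):
  θ_1 = -w₀(7L⁴-30L²x²+15x⁴)/(360LEI) = -(-3)·(7·6⁴-30·6²·(24/5)²+15·(24/5)⁴)/(360·6·200000) = -6813/125000000 rad
Load 2 — point force P=20 kN at a=4 m (b=L-a=2):
  θ_2 = -Pa(2L²-6Lx+3x²+a²)/(6LEI)  [x>a] = -20·4·(2·6²-6·6·(24/5)+3·(24/5)²+4²)/(6·6·200000) = 49/281250 rad
Load 3 — point force P=-17 kN at a=3/2 m (b=L-a=9/2):
  θ_3 = -Pa(2L²-6Lx+3x²+a²)/(6LEI)  [x>a] = -(-17)·(3/2)·(2·6²-6·6·(24/5)+3·(24/5)²+(3/2)²)/(6·6·200000) = -16677/160000000 rad
Load 4 — point force P=12 kN at a=12/5 m (b=L-a=18/5):
  θ_4 = -Pa(2L²-6Lx+3x²+a²)/(6LEI)  [x>a] = -12·(12/5)·(2·6²-6·6·(24/5)+3·(24/5)²+(12/5)²)/(6·6·200000) = 81/781250 rad
Superposition: θ = Σ θ_i = 4290011/36000000000 rad ≈ 0.000119 rad

θ(24/5) = 4290011/36000000000 rad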